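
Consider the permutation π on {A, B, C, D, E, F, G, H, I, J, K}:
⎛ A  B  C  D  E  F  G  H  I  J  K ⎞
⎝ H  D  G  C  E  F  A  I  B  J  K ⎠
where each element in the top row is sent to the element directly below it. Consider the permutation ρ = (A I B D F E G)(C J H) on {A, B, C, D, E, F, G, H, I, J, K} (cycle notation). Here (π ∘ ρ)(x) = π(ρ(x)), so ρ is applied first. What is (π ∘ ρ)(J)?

I

First apply ρ: ρ(J) = H, then π(H) = I. Thus (π ∘ ρ)(J) = I.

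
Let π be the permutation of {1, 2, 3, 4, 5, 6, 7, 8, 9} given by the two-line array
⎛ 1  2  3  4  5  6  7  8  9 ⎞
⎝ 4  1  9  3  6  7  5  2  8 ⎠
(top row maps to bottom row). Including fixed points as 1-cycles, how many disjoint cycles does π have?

2

The cycle decomposition is (1, 4, 3, 9, 8, 2)(5, 6, 7), which has 2 cycles (counting 1-cycles).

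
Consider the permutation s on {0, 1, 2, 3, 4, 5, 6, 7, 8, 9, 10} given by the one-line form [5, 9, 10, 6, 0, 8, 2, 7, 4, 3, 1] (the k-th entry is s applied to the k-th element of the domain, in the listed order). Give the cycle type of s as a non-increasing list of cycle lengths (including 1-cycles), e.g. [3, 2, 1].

[6, 4, 1]

The disjoint cycles are (0 5 8 4)(1 9 3 6 2 10)(7), with lengths 6, 4, 1 in non-increasing order.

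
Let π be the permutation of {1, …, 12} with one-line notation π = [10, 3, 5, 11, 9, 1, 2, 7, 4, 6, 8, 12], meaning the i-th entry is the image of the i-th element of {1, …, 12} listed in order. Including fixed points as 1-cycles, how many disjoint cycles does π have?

The cycle decomposition is (1 10 6)(2 3 5 9 4 11 8 7)(12), which has 3 cycles (counting 1-cycles).

3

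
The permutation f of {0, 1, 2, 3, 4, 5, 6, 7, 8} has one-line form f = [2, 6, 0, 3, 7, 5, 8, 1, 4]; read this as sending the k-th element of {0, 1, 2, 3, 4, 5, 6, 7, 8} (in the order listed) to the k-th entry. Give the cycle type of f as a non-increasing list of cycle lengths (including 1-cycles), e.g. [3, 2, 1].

[5, 2, 1, 1]

The disjoint cycles are (0, 2)(1, 6, 8, 4, 7)(3)(5), with lengths 5, 2, 1, 1 in non-increasing order.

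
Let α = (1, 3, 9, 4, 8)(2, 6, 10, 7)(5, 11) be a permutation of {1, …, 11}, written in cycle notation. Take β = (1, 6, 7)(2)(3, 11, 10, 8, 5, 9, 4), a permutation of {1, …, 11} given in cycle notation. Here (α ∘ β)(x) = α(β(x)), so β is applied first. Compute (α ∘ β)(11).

(α ∘ β)(11) = α(β(11)). β(11) = 10, then α(10) = 7. So (α ∘ β)(11) = 7.

7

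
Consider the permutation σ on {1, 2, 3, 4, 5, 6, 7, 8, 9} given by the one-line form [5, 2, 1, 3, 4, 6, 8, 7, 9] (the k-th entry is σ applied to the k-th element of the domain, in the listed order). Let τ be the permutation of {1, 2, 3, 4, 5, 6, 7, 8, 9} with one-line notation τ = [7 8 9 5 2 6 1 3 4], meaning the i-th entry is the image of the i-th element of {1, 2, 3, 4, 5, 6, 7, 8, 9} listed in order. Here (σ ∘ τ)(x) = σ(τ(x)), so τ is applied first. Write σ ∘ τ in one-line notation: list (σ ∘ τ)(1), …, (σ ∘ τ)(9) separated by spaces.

(σ ∘ τ)(x) = σ(τ(x)). Computing each image: σ(τ(1)) = σ(7) = 8, σ(τ(2)) = σ(8) = 7, σ(τ(3)) = σ(9) = 9, σ(τ(4)) = σ(5) = 4, σ(τ(5)) = σ(2) = 2, σ(τ(6)) = σ(6) = 6, σ(τ(7)) = σ(1) = 5, σ(τ(8)) = σ(3) = 1, σ(τ(9)) = σ(4) = 3.
Hence σ ∘ τ = [8 7 9 4 2 6 5 1 3].

8 7 9 4 2 6 5 1 3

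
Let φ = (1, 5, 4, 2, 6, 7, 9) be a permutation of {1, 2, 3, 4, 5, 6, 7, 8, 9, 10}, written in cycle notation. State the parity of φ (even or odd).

The cycle lengths are 7, 1, 1, 1.
A cycle is odd iff its length is even; φ has 0 even-length cycles, so sgn(φ) = (−1)^0 and φ is even.

even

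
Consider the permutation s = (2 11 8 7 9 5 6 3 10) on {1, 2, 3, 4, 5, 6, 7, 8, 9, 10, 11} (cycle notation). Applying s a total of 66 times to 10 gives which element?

10 lies in the 9-cycle (2 11 8 7 9 5 6 3 10).
Powers repeat with period 9 on this cycle, and 66 mod 9 = 3, so s^66(10) = s^3(10).
Advancing 3 steps from 10: 10 → 2 → 11 → 8.

8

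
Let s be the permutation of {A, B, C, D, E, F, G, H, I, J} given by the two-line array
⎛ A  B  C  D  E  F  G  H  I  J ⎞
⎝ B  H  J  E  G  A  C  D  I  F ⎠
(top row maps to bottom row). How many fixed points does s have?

1

The fixed points (elements with s(x) = x) are {I}, so there is 1.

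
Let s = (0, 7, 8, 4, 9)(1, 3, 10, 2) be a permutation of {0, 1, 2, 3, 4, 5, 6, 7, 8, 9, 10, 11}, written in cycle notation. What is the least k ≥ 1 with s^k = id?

The cycle type of s is (5, 4, 1, 1, 1).
The order is lcm(5, 4) = 20.

20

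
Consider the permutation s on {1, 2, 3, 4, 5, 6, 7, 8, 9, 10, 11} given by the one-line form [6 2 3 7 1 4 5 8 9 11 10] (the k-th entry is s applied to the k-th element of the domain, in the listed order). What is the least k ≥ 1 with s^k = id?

10

The disjoint-cycle form of s has cycle lengths 5, 2, 1, 1, 1, 1.
The order of s is the least common multiple of its cycle lengths: lcm(5, 2) = 10.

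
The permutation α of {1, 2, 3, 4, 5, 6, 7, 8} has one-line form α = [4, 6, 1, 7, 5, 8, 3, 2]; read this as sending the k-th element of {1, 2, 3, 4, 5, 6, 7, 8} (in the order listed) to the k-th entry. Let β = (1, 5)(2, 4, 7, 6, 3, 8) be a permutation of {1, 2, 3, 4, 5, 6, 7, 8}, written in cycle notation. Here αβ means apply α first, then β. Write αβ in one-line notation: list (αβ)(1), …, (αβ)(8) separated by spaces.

For each element, apply α then β: 1 → 4 → 7; 2 → 6 → 3; 3 → 1 → 5; 4 → 7 → 6; 5 → 5 → 1; 6 → 8 → 2; 7 → 3 → 8; 8 → 2 → 4.
Collecting the images, αβ = [7 3 5 6 1 2 8 4].

7 3 5 6 1 2 8 4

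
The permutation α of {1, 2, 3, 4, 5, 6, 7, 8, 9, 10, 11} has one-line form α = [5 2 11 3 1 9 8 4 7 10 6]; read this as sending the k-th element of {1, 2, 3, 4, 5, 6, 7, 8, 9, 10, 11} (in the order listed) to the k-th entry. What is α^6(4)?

Tracing 4 → 3 → … returns to 4 after 7 steps, so 4 lies in a 7-cycle (3, 11, 6, 9, 7, 8, 4).
Stepping 6 places around the cycle: 4 → 3 → 11 → 6 → 9 → 7 → 8.

8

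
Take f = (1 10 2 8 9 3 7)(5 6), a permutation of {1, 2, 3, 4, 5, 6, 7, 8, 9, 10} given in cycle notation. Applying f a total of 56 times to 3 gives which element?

3

3 lies in the 7-cycle (1 10 2 8 9 3 7).
On a 7-cycle, f^7 is the identity, so f^56 = f^0 there (56 ≡ 0 mod 7).
So f^56(3) = 3.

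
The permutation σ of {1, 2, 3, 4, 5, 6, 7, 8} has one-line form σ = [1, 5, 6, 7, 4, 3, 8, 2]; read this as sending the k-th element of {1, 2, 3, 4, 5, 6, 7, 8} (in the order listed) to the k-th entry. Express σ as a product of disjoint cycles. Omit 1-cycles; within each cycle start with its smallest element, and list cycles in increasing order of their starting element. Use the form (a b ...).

From 2: 2 → 5 → 4 → 7 → 8 → 2, closing the cycle (2 5 4 7 8).
Continuing from each remaining unvisited element yields (2 5 4 7 8)(3 6).

(2 5 4 7 8)(3 6)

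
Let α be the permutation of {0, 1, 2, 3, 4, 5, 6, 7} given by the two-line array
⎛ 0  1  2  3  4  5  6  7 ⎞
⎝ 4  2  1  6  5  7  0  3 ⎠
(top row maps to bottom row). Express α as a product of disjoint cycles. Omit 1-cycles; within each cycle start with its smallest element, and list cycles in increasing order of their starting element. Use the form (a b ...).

Start at 0 and follow images: 0 → 4 → 5 → 7 → 3 → 6 → 0, giving the cycle (0 4 5 7 3 6).
Repeating from the next unused element and collecting all non-trivial cycles gives (0 4 5 7 3 6)(1 2).

(0 4 5 7 3 6)(1 2)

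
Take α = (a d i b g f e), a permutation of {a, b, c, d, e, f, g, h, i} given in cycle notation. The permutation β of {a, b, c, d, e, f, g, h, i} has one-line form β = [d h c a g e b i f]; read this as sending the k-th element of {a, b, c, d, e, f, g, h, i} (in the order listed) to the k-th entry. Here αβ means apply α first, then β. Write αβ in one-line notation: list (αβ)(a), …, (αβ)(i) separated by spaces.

a b c f d g e i h

For each element, apply α then β: a → d → a; b → g → b; c → c → c; d → i → f; e → a → d; f → e → g; g → f → e; h → h → i; i → b → h.
So αβ in one-line form is a b c f d g e i h.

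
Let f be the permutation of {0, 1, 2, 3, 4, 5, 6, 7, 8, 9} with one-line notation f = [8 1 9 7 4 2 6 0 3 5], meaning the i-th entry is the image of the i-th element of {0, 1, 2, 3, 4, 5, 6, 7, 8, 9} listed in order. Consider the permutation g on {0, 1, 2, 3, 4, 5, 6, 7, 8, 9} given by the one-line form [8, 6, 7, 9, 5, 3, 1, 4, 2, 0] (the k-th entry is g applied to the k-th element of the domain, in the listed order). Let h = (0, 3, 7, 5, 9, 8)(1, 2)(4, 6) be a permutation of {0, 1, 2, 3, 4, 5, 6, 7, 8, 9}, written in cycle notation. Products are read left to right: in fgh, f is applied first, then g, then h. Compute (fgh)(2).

3

Chase 2: f(2) = 9; g(9) = 0; h(0) = 3. Hence (fgh)(2) = 3.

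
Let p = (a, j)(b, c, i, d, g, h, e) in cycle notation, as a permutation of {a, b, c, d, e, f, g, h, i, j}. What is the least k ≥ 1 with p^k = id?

14

The cycle type of p is (7, 2, 1).
The order of p is the least common multiple of its cycle lengths: lcm(7, 2) = 14.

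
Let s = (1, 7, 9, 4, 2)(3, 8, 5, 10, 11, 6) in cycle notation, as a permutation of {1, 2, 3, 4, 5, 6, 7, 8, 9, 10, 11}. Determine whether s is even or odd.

The cycle lengths are 6, 5.
A cycle of length ℓ contributes ℓ−1 transpositions, so s is a product of 5 + 4 = 9 transpositions — odd.

odd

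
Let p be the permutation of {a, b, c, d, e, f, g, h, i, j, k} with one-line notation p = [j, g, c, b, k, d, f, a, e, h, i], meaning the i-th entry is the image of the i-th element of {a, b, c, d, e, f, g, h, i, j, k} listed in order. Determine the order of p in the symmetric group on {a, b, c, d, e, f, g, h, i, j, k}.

Decomposing into disjoint cycles gives cycle lengths 4, 3, 3, 1.
The order is lcm(4, 3, 3) = 12.

12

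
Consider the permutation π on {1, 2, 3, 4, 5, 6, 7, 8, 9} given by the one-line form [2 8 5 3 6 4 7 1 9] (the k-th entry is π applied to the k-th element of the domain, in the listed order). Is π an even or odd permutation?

In disjoint-cycle form the cycle lengths are 4, 3, 1, 1.
A cycle of length ℓ contributes ℓ−1 transpositions, so π is a product of 3 + 2 = 5 transpositions — odd.

odd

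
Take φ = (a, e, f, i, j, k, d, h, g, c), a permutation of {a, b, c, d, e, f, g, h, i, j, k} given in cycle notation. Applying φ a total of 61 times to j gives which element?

j lies in the 10-cycle (a, e, f, i, j, k, d, h, g, c).
Powers repeat with period 10 on this cycle, and 61 mod 10 = 1, so φ^61(j) = φ^1(j).
Advancing 1 step from j: j → k.

k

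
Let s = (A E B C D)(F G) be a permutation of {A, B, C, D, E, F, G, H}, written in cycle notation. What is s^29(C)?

C lies in the 5-cycle (A E B C D).
Powers repeat with period 5 on this cycle, and 29 mod 5 = 4, so s^29(C) = s^4(C).
Advancing 4 steps from C: C → D → A → E → B.

B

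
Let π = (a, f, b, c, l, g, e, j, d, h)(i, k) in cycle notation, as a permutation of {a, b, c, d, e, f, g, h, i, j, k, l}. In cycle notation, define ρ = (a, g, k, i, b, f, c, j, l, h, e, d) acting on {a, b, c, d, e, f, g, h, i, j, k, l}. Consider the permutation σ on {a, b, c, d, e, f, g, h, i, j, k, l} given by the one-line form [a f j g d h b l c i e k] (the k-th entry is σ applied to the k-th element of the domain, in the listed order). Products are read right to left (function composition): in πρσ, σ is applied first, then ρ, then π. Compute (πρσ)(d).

Chase d: σ(d) = g; ρ(g) = k; π(k) = i. Hence (πρσ)(d) = i.

i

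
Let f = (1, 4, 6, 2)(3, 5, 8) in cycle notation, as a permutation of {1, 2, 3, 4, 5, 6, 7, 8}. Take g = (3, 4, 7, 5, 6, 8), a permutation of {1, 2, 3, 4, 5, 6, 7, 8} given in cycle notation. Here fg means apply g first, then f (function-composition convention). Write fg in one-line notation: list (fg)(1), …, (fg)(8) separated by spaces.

4 1 6 7 2 3 8 5

(fg)(x) = f(g(x)). Computing each image: f(g(1)) = f(1) = 4, f(g(2)) = f(2) = 1, f(g(3)) = f(4) = 6, f(g(4)) = f(7) = 7, f(g(5)) = f(6) = 2, f(g(6)) = f(8) = 3, f(g(7)) = f(5) = 8, f(g(8)) = f(3) = 5.
Hence fg = [4 1 6 7 2 3 8 5].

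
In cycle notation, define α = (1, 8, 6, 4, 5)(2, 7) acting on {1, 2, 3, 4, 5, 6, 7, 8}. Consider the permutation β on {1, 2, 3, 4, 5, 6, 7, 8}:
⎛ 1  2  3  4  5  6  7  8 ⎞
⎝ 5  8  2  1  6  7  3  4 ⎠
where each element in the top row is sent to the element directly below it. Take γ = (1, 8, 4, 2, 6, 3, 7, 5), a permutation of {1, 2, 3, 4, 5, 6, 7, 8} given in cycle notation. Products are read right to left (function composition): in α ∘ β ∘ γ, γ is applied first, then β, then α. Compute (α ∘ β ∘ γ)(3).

Apply the permutations in order: γ(3) = 7, then β(7) = 3, then α(3) = 3. So (α ∘ β ∘ γ)(3) = 3.

3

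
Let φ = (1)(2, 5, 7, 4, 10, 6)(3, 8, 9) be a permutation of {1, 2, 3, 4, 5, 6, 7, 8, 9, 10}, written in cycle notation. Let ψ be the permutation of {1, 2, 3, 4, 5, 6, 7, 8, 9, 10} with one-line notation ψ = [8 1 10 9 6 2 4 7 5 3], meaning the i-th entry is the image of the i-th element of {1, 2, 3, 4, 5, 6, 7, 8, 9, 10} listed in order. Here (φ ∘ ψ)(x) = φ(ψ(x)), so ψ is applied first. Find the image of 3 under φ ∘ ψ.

6

ψ(3) = 10, then φ(10) = 6; composing gives (φ ∘ ψ)(3) = 6.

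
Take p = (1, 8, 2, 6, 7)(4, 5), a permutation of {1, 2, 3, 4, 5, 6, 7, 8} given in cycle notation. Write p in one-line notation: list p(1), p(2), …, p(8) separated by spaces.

Each element maps to the next entry in its cycle (wrapping to the front): 1↦8, 2↦6, 3↦3, 4↦5, 5↦4, 6↦7, 7↦1, 8↦2.
So the one-line form is 8 6 3 5 4 7 1 2.

8 6 3 5 4 7 1 2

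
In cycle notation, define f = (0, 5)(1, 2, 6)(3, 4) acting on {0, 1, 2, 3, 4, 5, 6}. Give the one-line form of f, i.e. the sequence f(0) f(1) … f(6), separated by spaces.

5 2 6 4 3 0 1

Image by image: 0↦5, 1↦2, 2↦6, 3↦4, 4↦3, 5↦0, 6↦1.
Listing these in domain order gives 5 2 6 4 3 0 1.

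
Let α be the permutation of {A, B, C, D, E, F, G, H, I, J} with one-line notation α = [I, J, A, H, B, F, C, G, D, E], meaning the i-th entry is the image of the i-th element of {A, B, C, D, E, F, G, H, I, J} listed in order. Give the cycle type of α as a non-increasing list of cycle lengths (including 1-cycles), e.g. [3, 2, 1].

[6, 3, 1]

The disjoint cycles are (A I D H G C)(B J E)(F), with lengths 6, 3, 1 in non-increasing order.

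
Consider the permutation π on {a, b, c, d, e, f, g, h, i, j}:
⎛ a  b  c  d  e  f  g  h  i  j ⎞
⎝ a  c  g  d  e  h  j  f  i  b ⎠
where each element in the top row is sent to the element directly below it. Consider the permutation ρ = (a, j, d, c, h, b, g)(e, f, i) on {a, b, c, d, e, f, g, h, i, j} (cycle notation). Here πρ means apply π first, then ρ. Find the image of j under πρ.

(πρ)(j) = ρ(π(j)). π(j) = b, then ρ(b) = g. So (πρ)(j) = g.

g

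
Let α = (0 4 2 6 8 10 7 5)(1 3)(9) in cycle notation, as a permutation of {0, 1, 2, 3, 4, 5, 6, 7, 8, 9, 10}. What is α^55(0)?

5

0 lies in the 8-cycle (0 4 2 6 8 10 7 5).
Powers repeat with period 8 on this cycle, and 55 mod 8 = 7, so α^55(0) = α^7(0).
Advancing 7 steps from 0: 0 → 4 → 2 → 6 → 8 → 10 → 7 → 5.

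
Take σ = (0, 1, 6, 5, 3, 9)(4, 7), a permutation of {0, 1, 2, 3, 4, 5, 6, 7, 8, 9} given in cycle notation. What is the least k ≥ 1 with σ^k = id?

The disjoint cycles have lengths 6, 2, 1, 1.
The order of σ is the least common multiple of its cycle lengths: lcm(6, 2) = 6.

6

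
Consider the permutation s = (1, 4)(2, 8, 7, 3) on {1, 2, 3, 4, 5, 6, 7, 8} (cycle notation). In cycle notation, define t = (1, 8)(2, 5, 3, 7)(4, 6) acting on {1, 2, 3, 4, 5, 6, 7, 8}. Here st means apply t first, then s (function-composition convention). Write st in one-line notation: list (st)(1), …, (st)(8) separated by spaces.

7 5 3 6 2 1 8 4

(st)(x) = s(t(x)). Computing each image: s(t(1)) = s(8) = 7, s(t(2)) = s(5) = 5, s(t(3)) = s(7) = 3, s(t(4)) = s(6) = 6, s(t(5)) = s(3) = 2, s(t(6)) = s(4) = 1, s(t(7)) = s(2) = 8, s(t(8)) = s(1) = 4.
Hence st = [7 5 3 6 2 1 8 4].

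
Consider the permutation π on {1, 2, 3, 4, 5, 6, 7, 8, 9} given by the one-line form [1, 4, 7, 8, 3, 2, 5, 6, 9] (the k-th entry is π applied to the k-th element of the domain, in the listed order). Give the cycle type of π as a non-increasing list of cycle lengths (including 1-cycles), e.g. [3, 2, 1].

The disjoint cycles are (1)(2, 4, 8, 6)(3, 7, 5)(9), with lengths 4, 3, 1, 1 in non-increasing order.

[4, 3, 1, 1]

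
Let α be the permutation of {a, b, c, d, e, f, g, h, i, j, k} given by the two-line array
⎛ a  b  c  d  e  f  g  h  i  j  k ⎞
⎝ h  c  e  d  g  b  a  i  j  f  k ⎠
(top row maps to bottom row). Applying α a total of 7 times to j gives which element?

h

Tracing j → f → … returns to j after 9 steps, so j lies in a 9-cycle (a h i j f b c e g).
Advancing 7 steps from j: j → f → b → c → e → g → a → h.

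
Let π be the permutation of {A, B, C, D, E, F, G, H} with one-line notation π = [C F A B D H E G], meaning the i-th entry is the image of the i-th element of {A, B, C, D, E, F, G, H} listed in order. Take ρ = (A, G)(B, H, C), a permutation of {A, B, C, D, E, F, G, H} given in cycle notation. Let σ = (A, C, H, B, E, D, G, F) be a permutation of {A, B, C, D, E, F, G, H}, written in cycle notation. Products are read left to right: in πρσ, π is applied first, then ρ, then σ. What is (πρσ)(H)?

C

Chase H: π(H) = G; ρ(G) = A; σ(A) = C. Hence (πρσ)(H) = C.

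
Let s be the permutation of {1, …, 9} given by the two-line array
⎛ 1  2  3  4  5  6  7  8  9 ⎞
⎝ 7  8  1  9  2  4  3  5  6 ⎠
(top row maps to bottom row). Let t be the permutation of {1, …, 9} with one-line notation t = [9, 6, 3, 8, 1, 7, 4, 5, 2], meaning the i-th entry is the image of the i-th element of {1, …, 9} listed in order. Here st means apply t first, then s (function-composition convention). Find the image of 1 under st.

t(1) = 9, then s(9) = 6; composing gives (st)(1) = 6.

6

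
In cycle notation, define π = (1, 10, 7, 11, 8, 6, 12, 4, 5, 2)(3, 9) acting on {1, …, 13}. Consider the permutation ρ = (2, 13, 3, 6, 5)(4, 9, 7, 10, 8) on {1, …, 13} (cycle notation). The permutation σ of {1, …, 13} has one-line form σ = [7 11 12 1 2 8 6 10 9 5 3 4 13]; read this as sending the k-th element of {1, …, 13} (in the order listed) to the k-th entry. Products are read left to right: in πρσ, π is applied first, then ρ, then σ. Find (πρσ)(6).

Chase 6: π(6) = 12; ρ(12) = 12; σ(12) = 4. Hence (πρσ)(6) = 4.

4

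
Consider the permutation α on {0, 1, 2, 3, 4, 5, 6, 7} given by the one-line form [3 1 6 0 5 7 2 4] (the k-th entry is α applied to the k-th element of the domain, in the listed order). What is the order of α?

6

The disjoint-cycle form of α has cycle lengths 3, 2, 2, 1.
The order is lcm(3, 2, 2) = 6.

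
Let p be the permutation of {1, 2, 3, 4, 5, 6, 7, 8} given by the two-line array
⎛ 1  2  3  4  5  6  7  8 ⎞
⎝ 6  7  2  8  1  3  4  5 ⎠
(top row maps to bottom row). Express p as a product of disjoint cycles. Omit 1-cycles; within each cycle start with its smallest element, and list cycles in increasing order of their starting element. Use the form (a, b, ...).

(1, 6, 3, 2, 7, 4, 8, 5)

From 1: 1 → 6 → 3 → 2 → 7 → 4 → 8 → 5 → 1, closing the cycle (1, 6, 3, 2, 7, 4, 8, 5).
Continuing from each remaining unvisited element yields (1, 6, 3, 2, 7, 4, 8, 5).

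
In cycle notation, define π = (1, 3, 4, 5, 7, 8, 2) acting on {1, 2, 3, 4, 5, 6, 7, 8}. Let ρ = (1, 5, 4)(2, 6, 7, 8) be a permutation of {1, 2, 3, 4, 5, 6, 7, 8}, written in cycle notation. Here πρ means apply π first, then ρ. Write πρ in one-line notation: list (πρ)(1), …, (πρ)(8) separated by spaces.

3 5 1 4 8 7 2 6

Chase each element through π then ρ: 1 → 3 → 3; 2 → 1 → 5; 3 → 4 → 1; 4 → 5 → 4; 5 → 7 → 8; 6 → 6 → 7; 7 → 8 → 2; 8 → 2 → 6.
So πρ in one-line form is 3 5 1 4 8 7 2 6.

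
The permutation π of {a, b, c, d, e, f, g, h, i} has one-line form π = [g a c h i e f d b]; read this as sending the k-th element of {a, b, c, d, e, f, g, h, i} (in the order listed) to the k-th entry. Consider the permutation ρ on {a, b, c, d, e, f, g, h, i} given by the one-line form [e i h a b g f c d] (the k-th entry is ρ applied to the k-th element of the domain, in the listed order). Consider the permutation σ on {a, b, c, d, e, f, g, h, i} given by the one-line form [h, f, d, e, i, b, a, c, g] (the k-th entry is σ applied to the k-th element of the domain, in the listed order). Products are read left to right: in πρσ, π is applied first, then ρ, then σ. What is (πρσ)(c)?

(πρσ)(c) = σ(ρ(π(c))). π(c) = c, then ρ(c) = h, then σ(h) = c, so the result is c.

c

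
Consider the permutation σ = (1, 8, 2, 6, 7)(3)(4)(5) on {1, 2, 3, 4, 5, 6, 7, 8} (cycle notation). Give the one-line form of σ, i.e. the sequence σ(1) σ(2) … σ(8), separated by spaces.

Each element maps to the next entry in its cycle (wrapping to the front): 1→8, 2→6, 3→3, 4→4, 5→5, 6→7, 7→1, 8→2.
Listing these in domain order gives 8 6 3 4 5 7 1 2.

8 6 3 4 5 7 1 2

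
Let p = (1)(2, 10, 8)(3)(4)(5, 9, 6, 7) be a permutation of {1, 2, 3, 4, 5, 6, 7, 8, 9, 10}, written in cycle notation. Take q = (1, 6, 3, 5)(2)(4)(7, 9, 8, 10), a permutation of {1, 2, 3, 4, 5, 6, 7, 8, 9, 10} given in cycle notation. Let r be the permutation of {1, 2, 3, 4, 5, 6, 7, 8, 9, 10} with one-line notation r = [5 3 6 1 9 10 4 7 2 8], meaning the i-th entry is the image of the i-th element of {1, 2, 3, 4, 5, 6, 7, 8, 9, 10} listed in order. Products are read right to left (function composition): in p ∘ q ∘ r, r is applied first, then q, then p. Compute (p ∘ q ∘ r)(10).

Apply the permutations in order: r(10) = 8, then q(8) = 10, then p(10) = 8. So (p ∘ q ∘ r)(10) = 8.

8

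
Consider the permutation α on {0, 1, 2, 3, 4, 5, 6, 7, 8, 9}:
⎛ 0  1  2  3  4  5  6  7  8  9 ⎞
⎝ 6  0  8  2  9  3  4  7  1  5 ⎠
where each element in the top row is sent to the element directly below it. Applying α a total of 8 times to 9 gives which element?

4

Tracing 9 → 5 → … returns to 9 after 9 steps, so 9 lies in a 9-cycle (0, 6, 4, 9, 5, 3, 2, 8, 1).
Advancing 8 steps from 9: 9 → 5 → 3 → 2 → 8 → 1 → 0 → 6 → 4.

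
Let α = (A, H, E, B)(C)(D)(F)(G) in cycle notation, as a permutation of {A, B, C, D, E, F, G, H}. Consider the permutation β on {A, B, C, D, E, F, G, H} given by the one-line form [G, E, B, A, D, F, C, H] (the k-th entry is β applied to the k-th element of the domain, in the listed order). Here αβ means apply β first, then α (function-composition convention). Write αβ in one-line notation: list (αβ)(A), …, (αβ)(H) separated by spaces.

G B A H D F C E

For each element, apply β then α: A → G → G; B → E → B; C → B → A; D → A → H; E → D → D; F → F → F; G → C → C; H → H → E.
So αβ in one-line form is G B A H D F C E.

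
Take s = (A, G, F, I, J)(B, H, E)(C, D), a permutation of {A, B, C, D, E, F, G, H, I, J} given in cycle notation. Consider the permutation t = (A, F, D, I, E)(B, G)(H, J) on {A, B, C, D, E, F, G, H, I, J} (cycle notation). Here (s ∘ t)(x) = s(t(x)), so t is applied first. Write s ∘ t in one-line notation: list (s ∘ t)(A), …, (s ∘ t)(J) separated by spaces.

(s ∘ t)(x) = s(t(x)). Computing each image: s(t(A)) = s(F) = I, s(t(B)) = s(G) = F, s(t(C)) = s(C) = D, s(t(D)) = s(I) = J, s(t(E)) = s(A) = G, s(t(F)) = s(D) = C, s(t(G)) = s(B) = H, s(t(H)) = s(J) = A, s(t(I)) = s(E) = B, s(t(J)) = s(H) = E.
Hence s ∘ t = [I F D J G C H A B E].

I F D J G C H A B E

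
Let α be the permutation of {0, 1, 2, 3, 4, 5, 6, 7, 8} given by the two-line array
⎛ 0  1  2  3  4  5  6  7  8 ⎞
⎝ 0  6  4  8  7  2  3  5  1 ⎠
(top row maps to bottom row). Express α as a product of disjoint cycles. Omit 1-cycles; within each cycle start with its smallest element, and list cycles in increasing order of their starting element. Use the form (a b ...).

Start at 1 and follow images: 1 → 6 → 3 → 8 → 1, giving the cycle (1 6 3 8).
Continuing from each remaining unvisited element yields (1 6 3 8)(2 4 7 5).

(1 6 3 8)(2 4 7 5)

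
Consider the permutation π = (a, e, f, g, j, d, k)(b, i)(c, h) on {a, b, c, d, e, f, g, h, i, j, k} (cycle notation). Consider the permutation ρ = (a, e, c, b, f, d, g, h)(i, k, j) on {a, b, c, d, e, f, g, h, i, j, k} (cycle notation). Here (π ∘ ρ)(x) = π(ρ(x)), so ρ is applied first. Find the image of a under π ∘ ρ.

f

(π ∘ ρ)(a) = π(ρ(a)). ρ(a) = e, then π(e) = f. So (π ∘ ρ)(a) = f.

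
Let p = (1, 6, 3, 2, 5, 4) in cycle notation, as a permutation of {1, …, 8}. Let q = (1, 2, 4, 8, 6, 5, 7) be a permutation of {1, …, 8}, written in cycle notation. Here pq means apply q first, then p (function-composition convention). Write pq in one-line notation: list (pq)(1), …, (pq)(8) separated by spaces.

5 1 2 8 7 4 6 3

(pq)(x) = p(q(x)). Computing each image: p(q(1)) = p(2) = 5, p(q(2)) = p(4) = 1, p(q(3)) = p(3) = 2, p(q(4)) = p(8) = 8, p(q(5)) = p(7) = 7, p(q(6)) = p(5) = 4, p(q(7)) = p(1) = 6, p(q(8)) = p(6) = 3.
Hence pq = [5 1 2 8 7 4 6 3].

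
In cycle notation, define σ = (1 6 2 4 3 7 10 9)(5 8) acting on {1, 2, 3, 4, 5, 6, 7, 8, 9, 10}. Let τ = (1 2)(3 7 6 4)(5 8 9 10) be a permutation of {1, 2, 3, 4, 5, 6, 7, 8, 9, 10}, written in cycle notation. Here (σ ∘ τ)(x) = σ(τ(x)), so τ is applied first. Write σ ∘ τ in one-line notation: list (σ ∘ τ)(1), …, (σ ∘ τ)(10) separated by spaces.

4 6 10 7 5 3 2 1 9 8

Chase each element through τ then σ: 1 → 2 → 4; 2 → 1 → 6; 3 → 7 → 10; 4 → 3 → 7; 5 → 8 → 5; 6 → 4 → 3; 7 → 6 → 2; 8 → 9 → 1; 9 → 10 → 9; 10 → 5 → 8.
Collecting the images, σ ∘ τ = [4 6 10 7 5 3 2 1 9 8].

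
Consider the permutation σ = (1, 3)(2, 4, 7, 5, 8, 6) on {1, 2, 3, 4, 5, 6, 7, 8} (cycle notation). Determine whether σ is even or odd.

even

The cycle lengths are 6, 2.
A cycle of length ℓ contributes ℓ−1 transpositions, so σ is a product of 5 + 1 = 6 transpositions — even.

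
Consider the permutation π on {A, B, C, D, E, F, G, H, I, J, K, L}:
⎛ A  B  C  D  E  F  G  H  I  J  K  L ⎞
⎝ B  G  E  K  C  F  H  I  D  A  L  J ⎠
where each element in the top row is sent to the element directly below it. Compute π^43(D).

Tracing D → K → … returns to D after 9 steps, so D lies in a 9-cycle (A, B, G, H, I, D, K, L, J).
Powers repeat with period 9 on this cycle, and 43 mod 9 = 7, so π^43(D) = π^7(D).
Advancing 7 steps from D: D → K → L → J → A → B → G → H.

H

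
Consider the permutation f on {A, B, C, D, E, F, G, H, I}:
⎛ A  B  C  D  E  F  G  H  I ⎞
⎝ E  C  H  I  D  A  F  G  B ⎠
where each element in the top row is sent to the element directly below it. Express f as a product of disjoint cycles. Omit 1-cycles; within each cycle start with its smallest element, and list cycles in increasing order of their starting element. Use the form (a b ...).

Start at A and follow images: A → E → D → I → B → C → H → G → F → A, giving the cycle (A E D I B C H G F).
Continuing from each remaining unvisited element yields (A E D I B C H G F).

(A E D I B C H G F)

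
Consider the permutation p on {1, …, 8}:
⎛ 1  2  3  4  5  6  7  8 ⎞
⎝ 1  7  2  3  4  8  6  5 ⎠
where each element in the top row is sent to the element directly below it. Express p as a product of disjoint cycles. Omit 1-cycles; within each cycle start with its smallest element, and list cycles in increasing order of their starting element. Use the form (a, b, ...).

(2, 7, 6, 8, 5, 4, 3)

From 2: 2 → 7 → 6 → 8 → 5 → 4 → 3 → 2, closing the cycle (2, 7, 6, 8, 5, 4, 3).
Repeating from the next unused element and collecting all non-trivial cycles gives (2, 7, 6, 8, 5, 4, 3).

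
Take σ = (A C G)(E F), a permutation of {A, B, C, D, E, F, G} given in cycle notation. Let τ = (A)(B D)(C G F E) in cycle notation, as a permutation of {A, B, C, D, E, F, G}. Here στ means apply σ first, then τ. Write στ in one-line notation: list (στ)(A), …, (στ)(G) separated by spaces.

G D F B E C A

For each element, apply σ then τ: A → C → G; B → B → D; C → G → F; D → D → B; E → F → E; F → E → C; G → A → A.
Collecting the images, στ = [G D F B E C A].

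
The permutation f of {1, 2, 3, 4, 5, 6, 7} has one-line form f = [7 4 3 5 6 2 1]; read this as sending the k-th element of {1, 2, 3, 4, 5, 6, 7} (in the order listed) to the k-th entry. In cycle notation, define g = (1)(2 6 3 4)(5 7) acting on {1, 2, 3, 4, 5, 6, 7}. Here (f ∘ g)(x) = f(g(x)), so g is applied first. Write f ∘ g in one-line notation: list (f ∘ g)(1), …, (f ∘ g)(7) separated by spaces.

7 2 5 4 1 3 6

(f ∘ g)(x) = f(g(x)). Computing each image: f(g(1)) = f(1) = 7, f(g(2)) = f(6) = 2, f(g(3)) = f(4) = 5, f(g(4)) = f(2) = 4, f(g(5)) = f(7) = 1, f(g(6)) = f(3) = 3, f(g(7)) = f(5) = 6.
Hence f ∘ g = [7 2 5 4 1 3 6].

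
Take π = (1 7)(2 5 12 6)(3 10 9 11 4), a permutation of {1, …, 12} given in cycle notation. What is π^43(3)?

3 lies in the 5-cycle (3 10 9 11 4).
Since the cycle has length 5, π^43 acts on it the same as π^3 (43 mod 5 = 3).
Advancing 3 steps from 3: 3 → 10 → 9 → 11.

11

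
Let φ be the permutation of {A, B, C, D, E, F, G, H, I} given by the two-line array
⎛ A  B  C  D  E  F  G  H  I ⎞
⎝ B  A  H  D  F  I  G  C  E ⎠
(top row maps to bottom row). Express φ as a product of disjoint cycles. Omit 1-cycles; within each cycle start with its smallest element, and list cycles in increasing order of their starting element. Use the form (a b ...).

From A: A → B → A, closing the cycle (A B).
Repeating from the next unused element and collecting all non-trivial cycles gives (A B)(C H)(E F I).

(A B)(C H)(E F I)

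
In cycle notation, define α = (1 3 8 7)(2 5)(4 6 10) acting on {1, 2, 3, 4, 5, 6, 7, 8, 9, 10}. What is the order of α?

The cycle type of α is (4, 3, 2, 1).
The order is lcm(4, 3, 2) = 12.

12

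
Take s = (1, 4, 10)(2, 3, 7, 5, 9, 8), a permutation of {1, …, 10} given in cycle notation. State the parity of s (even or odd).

odd

The cycle lengths are 6, 3, 1.
A cycle of length ℓ contributes ℓ−1 transpositions, so s is a product of 5 + 2 = 7 transpositions — odd.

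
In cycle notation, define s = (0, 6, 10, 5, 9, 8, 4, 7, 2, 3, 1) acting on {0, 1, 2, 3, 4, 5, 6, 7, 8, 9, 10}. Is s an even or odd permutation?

The cycle lengths are 11.
A cycle of length ℓ contributes ℓ−1 transpositions, so s is a product of 10 transpositions — even.

even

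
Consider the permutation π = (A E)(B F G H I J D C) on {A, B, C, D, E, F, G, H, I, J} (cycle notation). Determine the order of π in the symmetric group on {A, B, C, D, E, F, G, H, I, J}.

The cycle type of π is (8, 2).
The order is lcm(8, 2) = 8.

8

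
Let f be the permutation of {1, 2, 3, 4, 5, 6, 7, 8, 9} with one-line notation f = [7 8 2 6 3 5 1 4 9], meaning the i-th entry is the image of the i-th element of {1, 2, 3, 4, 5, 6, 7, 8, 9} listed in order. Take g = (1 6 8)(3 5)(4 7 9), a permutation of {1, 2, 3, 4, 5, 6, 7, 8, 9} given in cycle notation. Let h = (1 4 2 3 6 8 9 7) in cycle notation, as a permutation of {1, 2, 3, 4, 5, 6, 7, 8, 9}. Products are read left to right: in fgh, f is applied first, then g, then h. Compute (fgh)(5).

(fgh)(5) = h(g(f(5))). f(5) = 3, then g(3) = 5, then h(5) = 5, so the result is 5.

5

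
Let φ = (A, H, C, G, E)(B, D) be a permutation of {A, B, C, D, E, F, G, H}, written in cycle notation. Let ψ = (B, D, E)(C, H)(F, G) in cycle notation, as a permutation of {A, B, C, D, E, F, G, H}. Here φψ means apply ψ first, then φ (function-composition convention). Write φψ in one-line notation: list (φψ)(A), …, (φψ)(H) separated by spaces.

H B C A D E F G

(φψ)(x) = φ(ψ(x)). Computing each image: φ(ψ(A)) = φ(A) = H, φ(ψ(B)) = φ(D) = B, φ(ψ(C)) = φ(H) = C, φ(ψ(D)) = φ(E) = A, φ(ψ(E)) = φ(B) = D, φ(ψ(F)) = φ(G) = E, φ(ψ(G)) = φ(F) = F, φ(ψ(H)) = φ(C) = G.
Hence φψ = [H B C A D E F G].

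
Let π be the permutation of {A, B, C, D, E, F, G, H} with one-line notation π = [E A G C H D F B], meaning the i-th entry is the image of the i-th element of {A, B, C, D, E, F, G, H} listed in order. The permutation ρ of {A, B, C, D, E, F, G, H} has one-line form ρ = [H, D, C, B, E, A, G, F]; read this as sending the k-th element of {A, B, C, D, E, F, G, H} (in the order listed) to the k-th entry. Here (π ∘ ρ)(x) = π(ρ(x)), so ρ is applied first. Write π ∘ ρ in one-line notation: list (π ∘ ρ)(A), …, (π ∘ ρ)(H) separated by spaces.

For each element, apply ρ then π: A → H → B; B → D → C; C → C → G; D → B → A; E → E → H; F → A → E; G → G → F; H → F → D.
So π ∘ ρ in one-line form is B C G A H E F D.

B C G A H E F D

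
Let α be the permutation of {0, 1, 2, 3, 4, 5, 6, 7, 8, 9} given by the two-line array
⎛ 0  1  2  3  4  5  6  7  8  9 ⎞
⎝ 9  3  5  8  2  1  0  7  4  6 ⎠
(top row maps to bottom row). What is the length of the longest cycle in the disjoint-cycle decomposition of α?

6

Decomposing into disjoint cycles gives (0, 9, 6)(1, 3, 8, 4, 2, 5); the longest has length 6.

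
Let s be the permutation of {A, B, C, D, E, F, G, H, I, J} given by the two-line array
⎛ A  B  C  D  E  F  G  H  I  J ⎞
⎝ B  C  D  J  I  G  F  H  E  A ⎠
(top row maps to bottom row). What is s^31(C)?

D

Tracing C → D → … returns to C after 5 steps, so C lies in a 5-cycle (A, B, C, D, J).
On a 5-cycle, s^5 is the identity, so s^31 = s^1 there (31 ≡ 1 mod 5).
Stepping 1 place around the cycle: C → D.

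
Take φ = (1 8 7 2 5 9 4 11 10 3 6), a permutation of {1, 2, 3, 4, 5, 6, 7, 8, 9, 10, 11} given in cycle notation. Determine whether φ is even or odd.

even

The cycle lengths are 11.
A cycle of length ℓ contributes ℓ−1 transpositions, so φ is a product of 10 transpositions — even.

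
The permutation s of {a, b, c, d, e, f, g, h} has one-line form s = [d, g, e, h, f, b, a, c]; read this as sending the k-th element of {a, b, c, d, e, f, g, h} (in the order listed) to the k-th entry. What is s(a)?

d

a is element number 1 of the domain, and entry number 1 of the one-line form is d, so s(a) = d.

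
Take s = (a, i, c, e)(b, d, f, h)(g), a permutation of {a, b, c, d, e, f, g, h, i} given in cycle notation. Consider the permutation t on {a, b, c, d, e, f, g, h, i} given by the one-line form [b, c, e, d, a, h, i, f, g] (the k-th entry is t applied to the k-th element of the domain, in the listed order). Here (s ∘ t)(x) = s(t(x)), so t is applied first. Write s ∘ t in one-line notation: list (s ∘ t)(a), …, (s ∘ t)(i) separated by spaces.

Chase each element through t then s: a → b → d; b → c → e; c → e → a; d → d → f; e → a → i; f → h → b; g → i → c; h → f → h; i → g → g.
So s ∘ t in one-line form is d e a f i b c h g.

d e a f i b c h g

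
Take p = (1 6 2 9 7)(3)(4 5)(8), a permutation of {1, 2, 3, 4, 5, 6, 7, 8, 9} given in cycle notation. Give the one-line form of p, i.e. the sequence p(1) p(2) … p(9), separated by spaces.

6 9 3 5 4 2 1 8 7

Reading each image from the cycles: 1↦6, 2↦9, 3↦3, 4↦5, 5↦4, 6↦2, 7↦1, 8↦8, 9↦7.
So the one-line form is 6 9 3 5 4 2 1 8 7.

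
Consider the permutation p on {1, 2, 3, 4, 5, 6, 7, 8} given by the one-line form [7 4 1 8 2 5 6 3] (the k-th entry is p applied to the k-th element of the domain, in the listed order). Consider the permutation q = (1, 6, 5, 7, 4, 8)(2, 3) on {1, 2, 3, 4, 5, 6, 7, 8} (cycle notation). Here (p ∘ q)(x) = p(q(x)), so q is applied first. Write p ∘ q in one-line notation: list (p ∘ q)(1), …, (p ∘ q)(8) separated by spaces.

5 1 4 3 6 2 8 7

(p ∘ q)(x) = p(q(x)). Computing each image: p(q(1)) = p(6) = 5, p(q(2)) = p(3) = 1, p(q(3)) = p(2) = 4, p(q(4)) = p(8) = 3, p(q(5)) = p(7) = 6, p(q(6)) = p(5) = 2, p(q(7)) = p(4) = 8, p(q(8)) = p(1) = 7.
Hence p ∘ q = [5 1 4 3 6 2 8 7].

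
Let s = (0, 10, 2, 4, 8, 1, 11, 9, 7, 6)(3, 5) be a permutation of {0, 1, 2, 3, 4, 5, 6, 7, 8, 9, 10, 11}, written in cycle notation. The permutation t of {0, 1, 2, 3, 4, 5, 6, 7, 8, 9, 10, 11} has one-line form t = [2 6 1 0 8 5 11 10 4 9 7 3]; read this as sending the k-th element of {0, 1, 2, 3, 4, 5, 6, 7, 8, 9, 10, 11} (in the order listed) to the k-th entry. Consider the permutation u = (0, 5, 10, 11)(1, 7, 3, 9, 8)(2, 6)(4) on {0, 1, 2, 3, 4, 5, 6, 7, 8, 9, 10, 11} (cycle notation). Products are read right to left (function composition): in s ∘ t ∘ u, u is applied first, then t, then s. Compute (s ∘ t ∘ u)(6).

Apply the permutations in order: u(6) = 2, then t(2) = 1, then s(1) = 11. So (s ∘ t ∘ u)(6) = 11.

11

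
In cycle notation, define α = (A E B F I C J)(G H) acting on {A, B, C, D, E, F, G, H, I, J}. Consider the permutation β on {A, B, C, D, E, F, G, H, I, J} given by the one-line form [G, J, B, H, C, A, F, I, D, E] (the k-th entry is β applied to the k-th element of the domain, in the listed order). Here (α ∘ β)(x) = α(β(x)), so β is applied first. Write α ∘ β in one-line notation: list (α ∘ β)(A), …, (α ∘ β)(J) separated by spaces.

Chase each element through β then α: A → G → H; B → J → A; C → B → F; D → H → G; E → C → J; F → A → E; G → F → I; H → I → C; I → D → D; J → E → B.
Collecting the images, α ∘ β = [H A F G J E I C D B].

H A F G J E I C D B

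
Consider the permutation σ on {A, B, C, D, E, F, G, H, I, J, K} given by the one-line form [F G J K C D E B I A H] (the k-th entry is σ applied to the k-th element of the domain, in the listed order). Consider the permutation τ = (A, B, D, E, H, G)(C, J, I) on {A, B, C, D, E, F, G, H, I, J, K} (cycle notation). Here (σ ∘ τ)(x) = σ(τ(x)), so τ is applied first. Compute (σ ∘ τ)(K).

(σ ∘ τ)(K) = σ(τ(K)). τ(K) = K, then σ(K) = H. So (σ ∘ τ)(K) = H.

H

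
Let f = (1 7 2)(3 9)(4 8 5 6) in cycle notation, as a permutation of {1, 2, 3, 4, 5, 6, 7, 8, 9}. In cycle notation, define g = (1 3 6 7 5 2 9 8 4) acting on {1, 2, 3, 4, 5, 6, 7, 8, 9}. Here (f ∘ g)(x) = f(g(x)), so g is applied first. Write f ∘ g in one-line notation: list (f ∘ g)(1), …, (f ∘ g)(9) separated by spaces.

(f ∘ g)(x) = f(g(x)). Computing each image: f(g(1)) = f(3) = 9, f(g(2)) = f(9) = 3, f(g(3)) = f(6) = 4, f(g(4)) = f(1) = 7, f(g(5)) = f(2) = 1, f(g(6)) = f(7) = 2, f(g(7)) = f(5) = 6, f(g(8)) = f(4) = 8, f(g(9)) = f(8) = 5.
Hence f ∘ g = [9 3 4 7 1 2 6 8 5].

9 3 4 7 1 2 6 8 5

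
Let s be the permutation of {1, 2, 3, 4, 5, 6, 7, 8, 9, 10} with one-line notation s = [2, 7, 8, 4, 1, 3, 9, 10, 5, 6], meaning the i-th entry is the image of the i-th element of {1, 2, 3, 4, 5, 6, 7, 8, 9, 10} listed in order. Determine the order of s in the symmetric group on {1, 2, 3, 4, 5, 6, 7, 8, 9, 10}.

The disjoint-cycle form of s has cycle lengths 5, 4, 1.
The order is lcm(5, 4) = 20.

20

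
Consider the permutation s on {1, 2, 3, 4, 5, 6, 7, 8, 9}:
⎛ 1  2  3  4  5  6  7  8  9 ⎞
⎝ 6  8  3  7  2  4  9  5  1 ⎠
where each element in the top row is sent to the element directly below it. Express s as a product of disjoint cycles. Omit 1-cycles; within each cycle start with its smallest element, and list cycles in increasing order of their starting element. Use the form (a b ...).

From 1: 1 → 6 → 4 → 7 → 9 → 1, closing the cycle (1 6 4 7 9).
Continuing from each remaining unvisited element yields (1 6 4 7 9)(2 8 5).

(1 6 4 7 9)(2 8 5)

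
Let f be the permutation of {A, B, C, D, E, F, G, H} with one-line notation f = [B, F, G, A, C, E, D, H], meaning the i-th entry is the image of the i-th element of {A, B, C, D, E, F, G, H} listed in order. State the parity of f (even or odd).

even

In disjoint-cycle form the cycle lengths are 7, 1.
A cycle is odd iff its length is even; f has 0 even-length cycles, so sgn(f) = (−1)^0 and f is even.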